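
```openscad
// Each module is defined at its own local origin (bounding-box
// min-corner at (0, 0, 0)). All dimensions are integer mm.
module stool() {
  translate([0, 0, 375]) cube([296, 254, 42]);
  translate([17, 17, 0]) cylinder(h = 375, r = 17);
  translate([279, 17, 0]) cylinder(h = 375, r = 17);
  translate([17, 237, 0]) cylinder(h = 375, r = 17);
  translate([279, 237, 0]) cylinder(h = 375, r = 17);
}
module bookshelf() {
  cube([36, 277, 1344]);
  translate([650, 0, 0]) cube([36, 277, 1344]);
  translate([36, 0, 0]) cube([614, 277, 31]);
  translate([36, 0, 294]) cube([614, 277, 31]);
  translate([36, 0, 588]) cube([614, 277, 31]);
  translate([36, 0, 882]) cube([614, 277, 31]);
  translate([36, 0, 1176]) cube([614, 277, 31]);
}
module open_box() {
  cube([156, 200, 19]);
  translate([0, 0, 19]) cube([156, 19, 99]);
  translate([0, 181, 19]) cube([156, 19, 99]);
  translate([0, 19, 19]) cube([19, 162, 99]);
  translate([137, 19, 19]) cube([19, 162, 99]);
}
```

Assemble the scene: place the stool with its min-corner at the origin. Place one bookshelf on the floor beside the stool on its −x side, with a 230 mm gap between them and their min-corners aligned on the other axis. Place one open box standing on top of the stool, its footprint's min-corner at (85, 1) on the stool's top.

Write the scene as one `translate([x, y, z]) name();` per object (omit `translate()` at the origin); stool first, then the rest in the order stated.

stool();
translate([-916, 0, 0]) bookshelf();
translate([85, 1, 417]) open_box();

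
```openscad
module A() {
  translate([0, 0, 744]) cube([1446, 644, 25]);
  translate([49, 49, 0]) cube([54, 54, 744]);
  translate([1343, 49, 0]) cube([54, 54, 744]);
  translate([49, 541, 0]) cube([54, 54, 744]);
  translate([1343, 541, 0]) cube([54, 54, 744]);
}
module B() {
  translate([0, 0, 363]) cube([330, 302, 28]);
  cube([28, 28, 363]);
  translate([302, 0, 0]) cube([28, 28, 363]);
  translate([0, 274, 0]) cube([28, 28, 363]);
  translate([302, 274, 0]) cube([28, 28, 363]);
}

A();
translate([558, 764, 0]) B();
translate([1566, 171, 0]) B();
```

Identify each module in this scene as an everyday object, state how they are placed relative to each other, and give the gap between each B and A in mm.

A is a table. B is a stool. Two stools sit around the table at the +y, +x sides. The gap between each stool and the table is 120 mm.

Each stool's nearest face is 120 mm from the table's bounding box.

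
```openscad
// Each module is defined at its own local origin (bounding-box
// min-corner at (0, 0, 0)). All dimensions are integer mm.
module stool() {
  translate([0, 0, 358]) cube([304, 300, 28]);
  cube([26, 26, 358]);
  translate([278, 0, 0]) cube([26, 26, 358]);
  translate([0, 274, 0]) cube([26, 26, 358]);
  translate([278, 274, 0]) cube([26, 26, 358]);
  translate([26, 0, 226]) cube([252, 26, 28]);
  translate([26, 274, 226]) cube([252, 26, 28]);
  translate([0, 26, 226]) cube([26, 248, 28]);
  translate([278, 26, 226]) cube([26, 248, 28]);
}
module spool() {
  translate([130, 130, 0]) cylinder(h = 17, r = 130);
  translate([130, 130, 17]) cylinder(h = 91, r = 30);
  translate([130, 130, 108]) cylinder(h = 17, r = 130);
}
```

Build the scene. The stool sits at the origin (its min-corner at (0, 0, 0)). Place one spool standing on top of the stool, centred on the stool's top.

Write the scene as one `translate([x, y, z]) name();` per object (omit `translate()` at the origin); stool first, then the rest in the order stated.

stool();
translate([22, 20, 386]) spool();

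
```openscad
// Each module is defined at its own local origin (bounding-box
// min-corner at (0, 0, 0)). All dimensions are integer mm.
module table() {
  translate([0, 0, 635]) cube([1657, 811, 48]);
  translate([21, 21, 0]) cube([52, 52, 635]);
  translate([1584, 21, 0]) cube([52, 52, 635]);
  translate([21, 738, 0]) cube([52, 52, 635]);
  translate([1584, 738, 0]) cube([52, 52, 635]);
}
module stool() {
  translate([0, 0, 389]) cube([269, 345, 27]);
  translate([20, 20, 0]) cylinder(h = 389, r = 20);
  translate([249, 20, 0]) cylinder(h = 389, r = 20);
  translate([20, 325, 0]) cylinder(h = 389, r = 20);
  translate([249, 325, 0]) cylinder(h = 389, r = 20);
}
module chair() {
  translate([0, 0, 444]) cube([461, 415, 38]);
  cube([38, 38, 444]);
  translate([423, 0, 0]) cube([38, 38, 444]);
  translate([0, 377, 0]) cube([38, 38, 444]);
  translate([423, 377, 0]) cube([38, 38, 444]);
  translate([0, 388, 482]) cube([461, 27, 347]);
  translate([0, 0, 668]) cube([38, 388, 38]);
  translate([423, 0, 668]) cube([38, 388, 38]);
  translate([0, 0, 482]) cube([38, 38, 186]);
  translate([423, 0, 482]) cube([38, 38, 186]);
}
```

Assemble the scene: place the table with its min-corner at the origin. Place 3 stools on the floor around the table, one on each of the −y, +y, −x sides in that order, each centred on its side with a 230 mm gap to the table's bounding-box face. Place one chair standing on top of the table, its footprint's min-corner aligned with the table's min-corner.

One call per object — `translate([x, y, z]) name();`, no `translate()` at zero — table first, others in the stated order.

table();
translate([694, -575, 0]) stool();
translate([694, 1041, 0]) stool();
translate([-499, 233, 0]) stool();
translate([0, 0, 683]) chair();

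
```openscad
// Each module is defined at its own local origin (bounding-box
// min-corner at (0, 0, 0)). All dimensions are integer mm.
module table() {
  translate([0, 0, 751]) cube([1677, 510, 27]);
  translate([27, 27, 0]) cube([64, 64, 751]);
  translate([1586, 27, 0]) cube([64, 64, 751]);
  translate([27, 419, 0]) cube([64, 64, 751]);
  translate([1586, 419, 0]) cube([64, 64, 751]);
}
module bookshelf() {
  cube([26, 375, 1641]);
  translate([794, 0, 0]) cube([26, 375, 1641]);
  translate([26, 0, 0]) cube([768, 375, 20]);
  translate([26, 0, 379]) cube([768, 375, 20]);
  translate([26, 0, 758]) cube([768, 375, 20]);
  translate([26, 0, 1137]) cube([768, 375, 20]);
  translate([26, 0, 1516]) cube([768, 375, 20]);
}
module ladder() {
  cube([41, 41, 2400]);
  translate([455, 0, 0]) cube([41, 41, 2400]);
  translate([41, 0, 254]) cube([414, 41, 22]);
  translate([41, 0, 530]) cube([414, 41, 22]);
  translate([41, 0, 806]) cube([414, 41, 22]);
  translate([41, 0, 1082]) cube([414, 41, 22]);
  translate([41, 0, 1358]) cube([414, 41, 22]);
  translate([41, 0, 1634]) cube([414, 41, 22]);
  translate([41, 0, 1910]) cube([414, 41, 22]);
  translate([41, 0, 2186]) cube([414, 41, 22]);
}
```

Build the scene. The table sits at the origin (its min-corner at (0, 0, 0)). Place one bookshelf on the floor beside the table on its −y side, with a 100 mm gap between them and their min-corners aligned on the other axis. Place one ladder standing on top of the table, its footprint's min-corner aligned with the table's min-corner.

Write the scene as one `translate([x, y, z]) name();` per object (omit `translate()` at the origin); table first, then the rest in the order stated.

table();
translate([0, -475, 0]) bookshelf();
translate([0, 0, 778]) ladder();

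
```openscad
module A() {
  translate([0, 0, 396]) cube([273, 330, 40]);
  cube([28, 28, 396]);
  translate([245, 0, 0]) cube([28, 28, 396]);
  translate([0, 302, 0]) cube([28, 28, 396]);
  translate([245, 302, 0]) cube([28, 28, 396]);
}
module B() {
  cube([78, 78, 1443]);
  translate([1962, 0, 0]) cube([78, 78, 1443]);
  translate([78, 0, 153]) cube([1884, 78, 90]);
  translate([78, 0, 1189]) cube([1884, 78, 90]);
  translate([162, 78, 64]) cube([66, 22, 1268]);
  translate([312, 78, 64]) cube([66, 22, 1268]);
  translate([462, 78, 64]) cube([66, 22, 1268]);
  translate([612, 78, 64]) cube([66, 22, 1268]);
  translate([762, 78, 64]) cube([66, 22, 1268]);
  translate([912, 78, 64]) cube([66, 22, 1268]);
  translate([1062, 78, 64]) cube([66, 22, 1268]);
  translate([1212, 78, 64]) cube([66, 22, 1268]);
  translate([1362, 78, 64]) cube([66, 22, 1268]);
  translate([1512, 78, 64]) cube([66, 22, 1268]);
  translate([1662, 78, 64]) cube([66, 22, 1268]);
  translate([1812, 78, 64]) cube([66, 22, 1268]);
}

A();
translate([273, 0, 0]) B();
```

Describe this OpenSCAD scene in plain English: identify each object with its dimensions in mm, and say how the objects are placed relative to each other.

A is a simple wooden stool: a rectangular seat 273 mm (x) by 330 mm (y), 40 mm thick, top face at z = 436 mm, on four square legs, each 28×28 mm in cross-section. The legs rest on z = 0, each flush with a corner of the seat.

B is a fence section. Two 78×78 mm posts, 1443 mm tall, stand on the floor with a clear span of 1884 mm between their inner faces. Two horizontal rails of 78×90 mm section span the gap between the posts with their undersides at z = 153 mm and z = 1189 mm, flush with the posts' −y face. 12 pickets, each 66 mm wide, 22 mm thick and 1268 mm tall, are fixed to the +y face of the rails with their bottoms at z = 64 mm, evenly spaced across the span with equal gaps (rounded down to the nearest mm) at the −x end and between each pair — any rounding remainder accumulates at the +x end.

The fence section is against the stool's +x side, with their −y faces flush.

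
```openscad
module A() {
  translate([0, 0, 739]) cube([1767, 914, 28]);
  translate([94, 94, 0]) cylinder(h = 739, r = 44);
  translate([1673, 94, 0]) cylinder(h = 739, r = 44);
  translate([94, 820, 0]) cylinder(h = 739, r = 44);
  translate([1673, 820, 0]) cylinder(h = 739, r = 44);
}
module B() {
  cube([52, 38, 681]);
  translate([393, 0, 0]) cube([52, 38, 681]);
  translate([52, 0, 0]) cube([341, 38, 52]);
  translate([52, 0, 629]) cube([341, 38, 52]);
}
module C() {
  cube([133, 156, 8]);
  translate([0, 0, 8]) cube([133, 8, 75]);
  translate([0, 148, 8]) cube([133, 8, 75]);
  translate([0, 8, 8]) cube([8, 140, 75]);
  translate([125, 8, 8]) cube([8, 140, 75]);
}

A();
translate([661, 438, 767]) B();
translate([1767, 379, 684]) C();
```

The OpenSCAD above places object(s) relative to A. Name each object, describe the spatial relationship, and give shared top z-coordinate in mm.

A is a table. B is a picture frame. C is an open box. The picture frame is on top of the table, centred. The open box is beside the table with their tops flush at z = 767. The shared top z-coordinate is 767 mm.

Both tops at z = 767 mm.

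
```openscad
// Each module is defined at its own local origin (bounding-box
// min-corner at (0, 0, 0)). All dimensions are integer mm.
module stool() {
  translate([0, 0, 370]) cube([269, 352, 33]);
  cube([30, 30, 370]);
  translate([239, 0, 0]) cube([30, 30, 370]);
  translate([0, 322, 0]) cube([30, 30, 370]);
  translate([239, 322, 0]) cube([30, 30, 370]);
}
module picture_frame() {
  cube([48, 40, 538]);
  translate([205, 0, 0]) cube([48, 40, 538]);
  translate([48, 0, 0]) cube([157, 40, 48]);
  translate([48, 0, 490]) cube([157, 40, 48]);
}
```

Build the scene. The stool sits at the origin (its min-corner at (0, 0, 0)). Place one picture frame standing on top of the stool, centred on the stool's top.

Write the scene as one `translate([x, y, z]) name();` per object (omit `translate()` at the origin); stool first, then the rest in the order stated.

stool();
translate([8, 156, 403]) picture_frame();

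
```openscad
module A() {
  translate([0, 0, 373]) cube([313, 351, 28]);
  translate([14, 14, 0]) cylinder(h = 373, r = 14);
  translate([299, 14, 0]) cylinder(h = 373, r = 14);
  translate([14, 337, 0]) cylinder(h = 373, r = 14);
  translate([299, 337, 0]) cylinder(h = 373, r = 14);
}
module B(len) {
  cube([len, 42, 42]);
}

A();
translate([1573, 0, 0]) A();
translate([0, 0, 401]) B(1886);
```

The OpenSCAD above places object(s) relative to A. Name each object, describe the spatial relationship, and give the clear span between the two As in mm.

A is a stool. B is a beam. A beam spans the tops of two stools. The clear span between the two stools is 1260 mm.

Second stool starts at x = 1573; first ends at x = 313; clear span = 1573 − 313 = 1260 mm.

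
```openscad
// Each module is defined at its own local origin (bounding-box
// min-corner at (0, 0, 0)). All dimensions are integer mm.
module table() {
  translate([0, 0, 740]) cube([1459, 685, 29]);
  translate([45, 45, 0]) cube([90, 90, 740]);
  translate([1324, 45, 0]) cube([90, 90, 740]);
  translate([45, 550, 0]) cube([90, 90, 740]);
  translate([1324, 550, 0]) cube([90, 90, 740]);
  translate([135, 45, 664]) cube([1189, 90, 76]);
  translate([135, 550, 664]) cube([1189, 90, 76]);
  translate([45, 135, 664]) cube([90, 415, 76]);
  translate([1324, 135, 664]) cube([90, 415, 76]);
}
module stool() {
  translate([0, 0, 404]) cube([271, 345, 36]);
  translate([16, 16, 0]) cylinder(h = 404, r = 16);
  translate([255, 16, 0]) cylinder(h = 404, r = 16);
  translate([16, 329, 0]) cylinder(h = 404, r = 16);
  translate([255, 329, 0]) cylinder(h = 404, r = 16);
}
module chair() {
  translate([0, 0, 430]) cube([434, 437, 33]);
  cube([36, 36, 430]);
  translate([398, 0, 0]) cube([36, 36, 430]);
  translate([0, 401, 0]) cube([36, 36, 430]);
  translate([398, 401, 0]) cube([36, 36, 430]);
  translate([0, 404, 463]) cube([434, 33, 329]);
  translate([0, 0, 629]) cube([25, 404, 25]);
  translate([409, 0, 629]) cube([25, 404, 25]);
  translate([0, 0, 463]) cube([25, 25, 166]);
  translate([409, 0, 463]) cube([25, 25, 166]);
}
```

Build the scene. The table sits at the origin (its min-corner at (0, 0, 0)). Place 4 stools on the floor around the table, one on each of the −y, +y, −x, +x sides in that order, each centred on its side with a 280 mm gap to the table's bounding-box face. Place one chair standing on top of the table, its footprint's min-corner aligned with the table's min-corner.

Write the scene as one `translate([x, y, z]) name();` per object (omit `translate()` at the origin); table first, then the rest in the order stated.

table();
translate([594, -625, 0]) stool();
translate([594, 965, 0]) stool();
translate([-551, 170, 0]) stool();
translate([1739, 170, 0]) stool();
translate([0, 0, 769]) chair();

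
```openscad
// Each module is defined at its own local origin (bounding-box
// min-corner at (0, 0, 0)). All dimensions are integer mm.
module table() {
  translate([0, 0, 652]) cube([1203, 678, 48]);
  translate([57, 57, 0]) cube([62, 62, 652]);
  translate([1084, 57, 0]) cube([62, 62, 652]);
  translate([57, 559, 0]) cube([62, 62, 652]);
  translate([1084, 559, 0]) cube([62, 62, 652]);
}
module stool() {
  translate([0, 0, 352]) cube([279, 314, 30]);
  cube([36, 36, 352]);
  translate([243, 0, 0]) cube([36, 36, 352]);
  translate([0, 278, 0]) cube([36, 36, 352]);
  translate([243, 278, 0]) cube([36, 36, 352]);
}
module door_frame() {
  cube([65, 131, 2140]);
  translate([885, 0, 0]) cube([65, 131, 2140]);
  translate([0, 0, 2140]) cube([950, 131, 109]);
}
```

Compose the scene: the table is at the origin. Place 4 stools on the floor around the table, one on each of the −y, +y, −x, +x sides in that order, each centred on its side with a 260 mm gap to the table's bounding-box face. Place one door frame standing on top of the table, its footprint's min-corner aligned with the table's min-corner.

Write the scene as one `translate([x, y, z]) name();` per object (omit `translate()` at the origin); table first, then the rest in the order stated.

table();
translate([462, -574, 0]) stool();
translate([462, 938, 0]) stool();
translate([-539, 182, 0]) stool();
translate([1463, 182, 0]) stool();
translate([0, 0, 700]) door_frame();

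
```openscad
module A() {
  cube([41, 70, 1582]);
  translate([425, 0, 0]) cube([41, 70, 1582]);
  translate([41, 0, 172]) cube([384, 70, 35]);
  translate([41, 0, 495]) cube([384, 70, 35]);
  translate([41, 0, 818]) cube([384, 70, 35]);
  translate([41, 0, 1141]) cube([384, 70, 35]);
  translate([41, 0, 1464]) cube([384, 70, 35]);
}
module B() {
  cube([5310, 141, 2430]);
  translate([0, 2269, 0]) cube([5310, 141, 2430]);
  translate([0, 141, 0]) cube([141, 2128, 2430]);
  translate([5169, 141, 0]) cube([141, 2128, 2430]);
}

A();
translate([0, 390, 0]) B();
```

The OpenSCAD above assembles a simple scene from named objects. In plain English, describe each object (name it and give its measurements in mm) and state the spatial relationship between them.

A is a straight ladder. Two 41×70 mm vertical rails, 1582 mm tall, stand 466 mm apart (outside-to-outside) with their front faces coplanar on the −y side. 5 rungs, each 70 mm deep and 35 mm tall, span between the inner faces of the rails, front faces flush with the rails. The lowest rung's underside is at z = 172 mm and rungs are spaced 323 mm apart (underside to underside).

B is a box-shaped house frame (walls only): outside footprint 5310×2410 mm, wall height 2430 mm, wall thickness 141 mm. The two y-facing walls run the full x-width; the two x-facing walls fit between the inner faces of the y-facing walls.

The house frame is on the floor beside the ladder on its +y side.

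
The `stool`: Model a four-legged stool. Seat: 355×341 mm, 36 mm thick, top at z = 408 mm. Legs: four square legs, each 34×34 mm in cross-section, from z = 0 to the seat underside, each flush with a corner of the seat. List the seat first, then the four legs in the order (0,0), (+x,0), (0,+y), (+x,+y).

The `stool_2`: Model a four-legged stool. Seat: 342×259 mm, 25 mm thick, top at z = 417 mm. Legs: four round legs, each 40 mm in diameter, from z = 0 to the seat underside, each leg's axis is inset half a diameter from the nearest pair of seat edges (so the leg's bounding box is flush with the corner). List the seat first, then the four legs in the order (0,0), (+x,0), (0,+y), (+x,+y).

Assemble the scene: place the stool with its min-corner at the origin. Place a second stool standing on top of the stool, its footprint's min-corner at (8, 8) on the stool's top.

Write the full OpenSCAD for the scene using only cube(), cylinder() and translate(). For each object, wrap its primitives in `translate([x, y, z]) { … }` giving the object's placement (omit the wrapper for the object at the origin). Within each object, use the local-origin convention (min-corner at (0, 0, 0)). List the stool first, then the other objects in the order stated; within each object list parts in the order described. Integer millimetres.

translate([0, 0, 372]) cube([355, 341, 36]);
cube([34, 34, 372]);
translate([321, 0, 0]) cube([34, 34, 372]);
translate([0, 307, 0]) cube([34, 34, 372]);
translate([321, 307, 0]) cube([34, 34, 372]);
translate([8, 8, 408]) {
  translate([0, 0, 392]) cube([342, 259, 25]);
  translate([20, 20, 0]) cylinder(h = 392, r = 20);
  translate([322, 20, 0]) cylinder(h = 392, r = 20);
  translate([20, 239, 0]) cylinder(h = 392, r = 20);
  translate([322, 239, 0]) cylinder(h = 392, r = 20);
}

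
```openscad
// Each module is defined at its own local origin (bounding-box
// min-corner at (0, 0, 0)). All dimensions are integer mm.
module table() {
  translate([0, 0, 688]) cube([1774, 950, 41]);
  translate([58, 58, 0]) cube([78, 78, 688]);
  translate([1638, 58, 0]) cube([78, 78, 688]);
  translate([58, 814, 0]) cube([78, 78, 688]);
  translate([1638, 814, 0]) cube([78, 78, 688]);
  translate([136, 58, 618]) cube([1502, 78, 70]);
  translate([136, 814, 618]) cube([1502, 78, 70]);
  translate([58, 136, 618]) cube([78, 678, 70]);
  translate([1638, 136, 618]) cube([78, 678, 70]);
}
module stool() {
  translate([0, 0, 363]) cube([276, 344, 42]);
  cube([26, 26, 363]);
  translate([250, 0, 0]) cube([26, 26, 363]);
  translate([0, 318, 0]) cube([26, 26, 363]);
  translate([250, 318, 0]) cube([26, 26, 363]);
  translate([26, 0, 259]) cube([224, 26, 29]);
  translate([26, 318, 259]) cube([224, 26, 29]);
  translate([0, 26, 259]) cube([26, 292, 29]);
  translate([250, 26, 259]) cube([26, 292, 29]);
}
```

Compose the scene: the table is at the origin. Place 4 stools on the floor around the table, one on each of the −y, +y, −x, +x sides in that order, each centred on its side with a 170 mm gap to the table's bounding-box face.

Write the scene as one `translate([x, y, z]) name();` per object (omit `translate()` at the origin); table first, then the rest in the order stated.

table();
translate([749, -514, 0]) stool();
translate([749, 1120, 0]) stool();
translate([-446, 303, 0]) stool();
translate([1944, 303, 0]) stool();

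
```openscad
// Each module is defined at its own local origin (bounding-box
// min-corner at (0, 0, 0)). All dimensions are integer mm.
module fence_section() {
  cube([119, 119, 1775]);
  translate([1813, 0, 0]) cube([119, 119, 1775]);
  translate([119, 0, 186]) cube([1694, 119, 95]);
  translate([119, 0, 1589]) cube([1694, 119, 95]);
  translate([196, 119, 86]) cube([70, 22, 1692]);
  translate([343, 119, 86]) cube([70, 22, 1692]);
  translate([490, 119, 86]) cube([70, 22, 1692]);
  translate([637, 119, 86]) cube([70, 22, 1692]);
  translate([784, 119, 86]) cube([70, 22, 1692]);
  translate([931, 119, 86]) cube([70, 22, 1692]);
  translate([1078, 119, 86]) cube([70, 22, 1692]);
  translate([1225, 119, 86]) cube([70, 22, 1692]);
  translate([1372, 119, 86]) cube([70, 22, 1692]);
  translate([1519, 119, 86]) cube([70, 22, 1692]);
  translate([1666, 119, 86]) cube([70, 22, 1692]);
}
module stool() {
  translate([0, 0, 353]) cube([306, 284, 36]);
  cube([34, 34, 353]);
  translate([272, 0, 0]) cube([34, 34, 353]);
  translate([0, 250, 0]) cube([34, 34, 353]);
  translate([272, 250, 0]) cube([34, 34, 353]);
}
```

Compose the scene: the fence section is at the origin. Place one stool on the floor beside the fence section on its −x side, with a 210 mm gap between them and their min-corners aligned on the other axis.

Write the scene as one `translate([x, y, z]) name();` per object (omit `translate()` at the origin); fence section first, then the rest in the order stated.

fence_section();
translate([-516, 0, 0]) stool();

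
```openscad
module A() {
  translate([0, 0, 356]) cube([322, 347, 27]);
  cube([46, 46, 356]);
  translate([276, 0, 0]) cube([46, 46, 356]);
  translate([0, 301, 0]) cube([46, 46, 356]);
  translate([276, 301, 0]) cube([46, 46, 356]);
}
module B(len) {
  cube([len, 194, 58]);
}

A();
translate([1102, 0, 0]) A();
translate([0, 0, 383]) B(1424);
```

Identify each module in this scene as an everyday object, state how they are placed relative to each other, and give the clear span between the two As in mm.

Second stool starts at x = 1102; first ends at x = 322; clear span = 1102 − 322 = 780 mm.

A is a stool. B is a beam. A beam spans the tops of two stools. The clear span between the two stools is 780 mm.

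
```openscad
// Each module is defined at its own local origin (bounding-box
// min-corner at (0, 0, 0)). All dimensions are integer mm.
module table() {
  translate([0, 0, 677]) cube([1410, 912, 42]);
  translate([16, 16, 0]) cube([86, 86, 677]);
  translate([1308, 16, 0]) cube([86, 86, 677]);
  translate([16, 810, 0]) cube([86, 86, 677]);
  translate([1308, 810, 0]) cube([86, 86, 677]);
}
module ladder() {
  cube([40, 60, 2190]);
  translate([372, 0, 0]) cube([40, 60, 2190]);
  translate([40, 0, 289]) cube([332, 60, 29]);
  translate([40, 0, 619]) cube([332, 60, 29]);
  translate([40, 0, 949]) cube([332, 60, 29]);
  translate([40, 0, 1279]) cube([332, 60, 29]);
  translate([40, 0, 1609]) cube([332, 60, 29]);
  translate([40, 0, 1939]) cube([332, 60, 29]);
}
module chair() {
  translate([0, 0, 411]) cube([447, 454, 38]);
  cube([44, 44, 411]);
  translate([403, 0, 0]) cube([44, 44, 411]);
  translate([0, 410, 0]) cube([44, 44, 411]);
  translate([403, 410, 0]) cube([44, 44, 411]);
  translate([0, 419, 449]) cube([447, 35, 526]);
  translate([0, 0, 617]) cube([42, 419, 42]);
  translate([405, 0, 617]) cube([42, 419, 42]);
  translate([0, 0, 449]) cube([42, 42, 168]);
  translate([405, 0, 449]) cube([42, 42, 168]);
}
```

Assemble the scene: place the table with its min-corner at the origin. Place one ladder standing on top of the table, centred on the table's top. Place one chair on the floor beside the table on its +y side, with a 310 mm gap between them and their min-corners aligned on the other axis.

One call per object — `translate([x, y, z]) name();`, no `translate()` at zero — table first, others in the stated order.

table();
translate([499, 426, 719]) ladder();
translate([0, 1222, 0]) chair();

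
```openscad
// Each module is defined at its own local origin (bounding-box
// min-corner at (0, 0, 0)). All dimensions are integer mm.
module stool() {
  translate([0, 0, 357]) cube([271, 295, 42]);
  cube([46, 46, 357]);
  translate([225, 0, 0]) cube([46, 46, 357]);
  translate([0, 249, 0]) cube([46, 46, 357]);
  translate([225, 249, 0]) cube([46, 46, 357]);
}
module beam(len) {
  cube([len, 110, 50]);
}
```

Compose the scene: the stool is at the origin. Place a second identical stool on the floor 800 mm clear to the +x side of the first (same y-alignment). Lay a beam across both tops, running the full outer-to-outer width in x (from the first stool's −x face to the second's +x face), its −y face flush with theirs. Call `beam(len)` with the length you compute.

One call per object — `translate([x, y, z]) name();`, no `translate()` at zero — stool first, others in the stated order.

stool();
translate([1071, 0, 0]) stool();
translate([0, 0, 399]) beam(1342);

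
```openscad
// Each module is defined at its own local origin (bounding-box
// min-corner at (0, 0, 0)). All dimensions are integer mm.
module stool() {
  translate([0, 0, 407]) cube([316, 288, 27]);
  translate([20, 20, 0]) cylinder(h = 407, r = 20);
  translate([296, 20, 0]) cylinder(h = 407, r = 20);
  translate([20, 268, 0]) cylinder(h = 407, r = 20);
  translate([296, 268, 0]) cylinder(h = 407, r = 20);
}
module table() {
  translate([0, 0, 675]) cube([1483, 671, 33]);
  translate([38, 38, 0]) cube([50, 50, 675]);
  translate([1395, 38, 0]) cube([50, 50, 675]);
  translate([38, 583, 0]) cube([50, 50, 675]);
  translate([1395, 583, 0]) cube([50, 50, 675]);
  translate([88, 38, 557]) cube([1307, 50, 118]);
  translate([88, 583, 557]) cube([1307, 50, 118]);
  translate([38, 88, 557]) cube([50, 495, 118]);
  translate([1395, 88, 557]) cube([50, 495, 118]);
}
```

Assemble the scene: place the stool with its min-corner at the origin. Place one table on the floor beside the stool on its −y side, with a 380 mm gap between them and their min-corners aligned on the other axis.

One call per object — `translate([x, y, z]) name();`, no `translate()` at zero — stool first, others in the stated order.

stool();
translate([0, -1051, 0]) table();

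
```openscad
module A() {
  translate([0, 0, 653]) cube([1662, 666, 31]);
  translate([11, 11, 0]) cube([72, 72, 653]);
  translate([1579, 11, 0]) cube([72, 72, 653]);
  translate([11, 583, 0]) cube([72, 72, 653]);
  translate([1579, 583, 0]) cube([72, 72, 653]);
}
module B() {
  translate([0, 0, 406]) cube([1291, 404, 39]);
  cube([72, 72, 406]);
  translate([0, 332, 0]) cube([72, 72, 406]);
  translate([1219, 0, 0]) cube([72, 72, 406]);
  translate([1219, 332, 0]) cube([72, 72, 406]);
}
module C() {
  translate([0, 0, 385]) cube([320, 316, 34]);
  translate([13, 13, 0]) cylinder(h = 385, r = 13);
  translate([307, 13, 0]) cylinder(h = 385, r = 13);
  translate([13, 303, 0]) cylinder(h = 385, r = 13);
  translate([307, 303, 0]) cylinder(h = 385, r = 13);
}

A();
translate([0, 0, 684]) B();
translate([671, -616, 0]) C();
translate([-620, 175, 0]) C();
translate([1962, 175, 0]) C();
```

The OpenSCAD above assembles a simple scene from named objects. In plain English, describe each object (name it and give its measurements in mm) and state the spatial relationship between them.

A is a table with a 1662×666 mm rectangular top, 31 mm thick, top surface at z = 684 mm, supported by four 72×72 mm square legs, each inset 11 mm from the nearest pair of top edges, running from the floor.

B is a long wooden bench with a 1291 mm (x) × 404 mm (y) seat, 39 mm thick, its top surface 445 mm above the floor. Four 72 mm square legs at the seat corners, flush with the edges, run from z = 0 to the seat underside.

C is a simple wooden stool: a rectangular seat 320 mm (x) by 316 mm (y), 34 mm thick, top face at z = 419 mm, on four round legs, each 26 mm in diameter. The legs rest on z = 0, each leg's axis is inset half a diameter from the nearest pair of seat edges (so the leg's bounding box is flush with the corner).

The bench is on top of the table. Three stools sit around the table at the −y, −x, +x sides.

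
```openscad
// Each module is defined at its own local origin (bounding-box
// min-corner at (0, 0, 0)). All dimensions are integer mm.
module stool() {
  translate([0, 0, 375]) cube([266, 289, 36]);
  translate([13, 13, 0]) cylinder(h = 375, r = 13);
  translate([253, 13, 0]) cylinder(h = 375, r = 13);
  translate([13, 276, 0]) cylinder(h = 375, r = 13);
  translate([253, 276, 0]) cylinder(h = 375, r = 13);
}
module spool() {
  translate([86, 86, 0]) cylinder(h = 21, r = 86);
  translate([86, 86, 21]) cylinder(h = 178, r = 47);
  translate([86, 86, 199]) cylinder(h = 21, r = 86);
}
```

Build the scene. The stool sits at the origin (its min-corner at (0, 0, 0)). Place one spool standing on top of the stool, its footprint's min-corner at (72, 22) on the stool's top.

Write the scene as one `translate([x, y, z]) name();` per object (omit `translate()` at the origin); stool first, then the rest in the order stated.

stool();
translate([72, 22, 411]) spool();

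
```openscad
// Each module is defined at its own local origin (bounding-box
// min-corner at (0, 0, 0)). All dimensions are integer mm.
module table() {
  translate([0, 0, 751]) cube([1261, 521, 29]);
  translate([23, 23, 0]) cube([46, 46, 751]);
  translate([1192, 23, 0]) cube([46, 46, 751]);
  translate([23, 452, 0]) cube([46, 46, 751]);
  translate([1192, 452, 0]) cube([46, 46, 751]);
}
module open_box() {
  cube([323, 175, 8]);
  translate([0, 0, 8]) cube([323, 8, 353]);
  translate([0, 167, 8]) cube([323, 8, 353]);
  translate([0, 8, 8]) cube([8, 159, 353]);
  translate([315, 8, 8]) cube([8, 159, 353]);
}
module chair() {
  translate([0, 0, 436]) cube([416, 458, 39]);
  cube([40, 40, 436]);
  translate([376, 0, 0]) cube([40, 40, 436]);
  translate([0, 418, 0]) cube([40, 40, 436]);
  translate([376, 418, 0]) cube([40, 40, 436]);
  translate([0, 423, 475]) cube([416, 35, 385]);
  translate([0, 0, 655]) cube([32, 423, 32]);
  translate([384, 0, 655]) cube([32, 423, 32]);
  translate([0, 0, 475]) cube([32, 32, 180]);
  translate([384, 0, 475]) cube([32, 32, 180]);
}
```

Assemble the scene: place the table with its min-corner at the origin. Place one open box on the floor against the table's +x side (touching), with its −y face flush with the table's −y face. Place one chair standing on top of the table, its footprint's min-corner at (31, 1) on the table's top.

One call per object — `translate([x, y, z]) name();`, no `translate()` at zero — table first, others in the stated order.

table();
translate([1261, 0, 0]) open_box();
translate([31, 1, 780]) chair();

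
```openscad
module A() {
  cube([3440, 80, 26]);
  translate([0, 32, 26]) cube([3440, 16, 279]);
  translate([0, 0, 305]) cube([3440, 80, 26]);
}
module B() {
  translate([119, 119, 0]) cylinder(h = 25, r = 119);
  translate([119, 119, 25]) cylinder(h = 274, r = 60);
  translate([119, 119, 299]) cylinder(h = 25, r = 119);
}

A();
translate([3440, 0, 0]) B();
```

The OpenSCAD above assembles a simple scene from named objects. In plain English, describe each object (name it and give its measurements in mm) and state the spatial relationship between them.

A is an I-beam lying along x, 3440 mm long. Overall section height 331 mm. Two flanges 80 mm wide (y) and 26 mm thick, one on the floor and one at the top; a web 16 mm thick runs between them, centred on the flange width.

B is a spool: two coaxial disc flanges of radius 119 mm and thickness 25 mm, joined by a core cylinder of radius 60 mm and height 274 mm. The lower flange rests on z = 0 and the three cylinders share a vertical axis.

The spool is against the I-beam's +x side, with their −y faces flush.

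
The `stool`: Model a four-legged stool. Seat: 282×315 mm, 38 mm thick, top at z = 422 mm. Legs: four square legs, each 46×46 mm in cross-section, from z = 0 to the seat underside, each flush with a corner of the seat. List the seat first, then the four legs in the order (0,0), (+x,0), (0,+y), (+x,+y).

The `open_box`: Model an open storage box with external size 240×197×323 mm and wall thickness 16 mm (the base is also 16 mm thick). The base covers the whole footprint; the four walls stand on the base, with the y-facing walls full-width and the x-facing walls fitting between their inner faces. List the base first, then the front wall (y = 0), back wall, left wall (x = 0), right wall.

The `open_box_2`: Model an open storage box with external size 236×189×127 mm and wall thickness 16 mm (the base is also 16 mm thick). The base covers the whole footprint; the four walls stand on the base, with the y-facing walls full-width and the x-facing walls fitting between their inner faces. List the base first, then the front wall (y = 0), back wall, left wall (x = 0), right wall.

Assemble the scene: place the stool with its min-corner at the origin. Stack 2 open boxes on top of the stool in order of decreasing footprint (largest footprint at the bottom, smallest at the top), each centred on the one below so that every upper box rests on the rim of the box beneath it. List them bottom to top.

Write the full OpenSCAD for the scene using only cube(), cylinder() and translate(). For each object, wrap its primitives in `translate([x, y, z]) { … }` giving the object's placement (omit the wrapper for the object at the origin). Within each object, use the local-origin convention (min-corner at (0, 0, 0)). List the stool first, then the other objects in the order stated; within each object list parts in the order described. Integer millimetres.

translate([0, 0, 384]) cube([282, 315, 38]);
cube([46, 46, 384]);
translate([236, 0, 0]) cube([46, 46, 384]);
translate([0, 269, 0]) cube([46, 46, 384]);
translate([236, 269, 0]) cube([46, 46, 384]);
translate([21, 59, 422]) {
  cube([240, 197, 16]);
  translate([0, 0, 16]) cube([240, 16, 307]);
  translate([0, 181, 16]) cube([240, 16, 307]);
  translate([0, 16, 16]) cube([16, 165, 307]);
  translate([224, 16, 16]) cube([16, 165, 307]);
}
translate([23, 63, 745]) {
  cube([236, 189, 16]);
  translate([0, 0, 16]) cube([236, 16, 111]);
  translate([0, 173, 16]) cube([236, 16, 111]);
  translate([0, 16, 16]) cube([16, 157, 111]);
  translate([220, 16, 16]) cube([16, 157, 111]);
}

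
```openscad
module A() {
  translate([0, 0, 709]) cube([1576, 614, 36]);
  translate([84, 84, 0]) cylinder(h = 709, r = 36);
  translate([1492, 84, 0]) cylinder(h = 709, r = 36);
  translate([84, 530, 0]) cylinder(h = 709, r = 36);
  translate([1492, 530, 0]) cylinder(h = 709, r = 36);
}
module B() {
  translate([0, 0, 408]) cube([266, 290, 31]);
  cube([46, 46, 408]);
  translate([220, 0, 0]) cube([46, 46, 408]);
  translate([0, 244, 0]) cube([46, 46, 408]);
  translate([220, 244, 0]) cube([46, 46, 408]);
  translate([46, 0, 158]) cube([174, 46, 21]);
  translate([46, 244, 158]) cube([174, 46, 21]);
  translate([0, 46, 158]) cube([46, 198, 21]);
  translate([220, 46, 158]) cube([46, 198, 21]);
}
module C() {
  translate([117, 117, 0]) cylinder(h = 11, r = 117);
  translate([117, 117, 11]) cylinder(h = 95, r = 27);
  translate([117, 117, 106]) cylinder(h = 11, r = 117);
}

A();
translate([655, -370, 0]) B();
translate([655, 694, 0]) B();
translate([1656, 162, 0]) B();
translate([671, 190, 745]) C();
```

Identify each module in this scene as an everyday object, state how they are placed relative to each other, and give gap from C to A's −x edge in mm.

A is a table. B is a stool. C is a spool. Three stools sit around the table at the −y, +y, +x sides. The spool is on top of the table, centred. The gap from the spool to the table's −x edge is 671 mm.

The spool's min-x is at 671; the table's min-x is 0; gap = 671 mm.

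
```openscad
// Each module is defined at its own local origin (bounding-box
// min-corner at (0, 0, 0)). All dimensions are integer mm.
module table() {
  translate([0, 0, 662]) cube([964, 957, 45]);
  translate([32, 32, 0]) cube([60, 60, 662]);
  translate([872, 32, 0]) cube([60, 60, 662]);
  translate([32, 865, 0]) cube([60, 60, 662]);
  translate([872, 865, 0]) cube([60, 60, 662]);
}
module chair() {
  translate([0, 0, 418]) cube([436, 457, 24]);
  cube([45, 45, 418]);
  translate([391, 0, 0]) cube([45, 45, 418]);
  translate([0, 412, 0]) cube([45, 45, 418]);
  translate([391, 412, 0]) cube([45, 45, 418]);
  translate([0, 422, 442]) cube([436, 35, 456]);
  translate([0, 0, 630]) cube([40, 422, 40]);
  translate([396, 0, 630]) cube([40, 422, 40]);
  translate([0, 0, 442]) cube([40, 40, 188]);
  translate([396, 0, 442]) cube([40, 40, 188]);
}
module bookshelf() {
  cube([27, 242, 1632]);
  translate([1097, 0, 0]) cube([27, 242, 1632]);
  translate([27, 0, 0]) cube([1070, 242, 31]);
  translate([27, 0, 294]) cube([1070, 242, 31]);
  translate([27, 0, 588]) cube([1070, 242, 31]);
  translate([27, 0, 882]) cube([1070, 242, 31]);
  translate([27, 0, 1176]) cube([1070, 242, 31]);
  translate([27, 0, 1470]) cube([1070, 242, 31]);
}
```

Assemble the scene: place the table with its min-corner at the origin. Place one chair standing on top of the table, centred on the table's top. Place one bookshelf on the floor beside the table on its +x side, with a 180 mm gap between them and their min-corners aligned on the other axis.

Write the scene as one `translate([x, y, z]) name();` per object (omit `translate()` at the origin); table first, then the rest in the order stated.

table();
translate([264, 250, 707]) chair();
translate([1144, 0, 0]) bookshelf();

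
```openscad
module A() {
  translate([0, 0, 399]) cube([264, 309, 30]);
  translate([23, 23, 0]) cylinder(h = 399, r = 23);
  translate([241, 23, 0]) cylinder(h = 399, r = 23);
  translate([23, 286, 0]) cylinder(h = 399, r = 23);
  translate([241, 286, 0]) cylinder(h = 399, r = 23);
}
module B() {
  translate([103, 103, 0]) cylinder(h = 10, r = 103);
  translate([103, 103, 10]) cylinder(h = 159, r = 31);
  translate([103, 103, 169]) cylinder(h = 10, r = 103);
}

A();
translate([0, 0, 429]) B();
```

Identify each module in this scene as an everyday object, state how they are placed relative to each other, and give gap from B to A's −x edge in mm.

The spool's min-x is at 0; the stool's min-x is 0; gap = 0 mm.

A is a stool. B is a spool. The spool is on top of the stool. The gap from the spool to the stool's −x edge is 0 mm.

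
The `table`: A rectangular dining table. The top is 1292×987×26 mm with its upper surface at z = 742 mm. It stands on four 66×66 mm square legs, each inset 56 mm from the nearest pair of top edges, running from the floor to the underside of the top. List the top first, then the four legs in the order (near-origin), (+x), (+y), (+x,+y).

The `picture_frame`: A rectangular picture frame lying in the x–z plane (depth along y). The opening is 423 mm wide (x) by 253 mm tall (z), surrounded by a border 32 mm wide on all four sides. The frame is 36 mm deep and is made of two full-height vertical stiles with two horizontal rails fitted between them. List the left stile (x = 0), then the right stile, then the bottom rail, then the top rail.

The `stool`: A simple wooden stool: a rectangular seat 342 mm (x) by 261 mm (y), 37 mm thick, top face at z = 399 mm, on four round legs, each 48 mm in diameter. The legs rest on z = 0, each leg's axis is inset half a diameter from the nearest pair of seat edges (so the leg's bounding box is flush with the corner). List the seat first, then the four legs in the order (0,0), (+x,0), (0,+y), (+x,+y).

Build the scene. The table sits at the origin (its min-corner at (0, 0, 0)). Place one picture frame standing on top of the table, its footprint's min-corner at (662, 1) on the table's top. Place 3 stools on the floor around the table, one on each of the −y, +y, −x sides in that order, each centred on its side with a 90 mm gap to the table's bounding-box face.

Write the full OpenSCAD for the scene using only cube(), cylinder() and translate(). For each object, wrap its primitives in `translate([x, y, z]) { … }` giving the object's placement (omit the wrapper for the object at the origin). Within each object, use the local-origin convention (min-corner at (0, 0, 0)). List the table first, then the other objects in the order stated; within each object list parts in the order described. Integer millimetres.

translate([0, 0, 716]) cube([1292, 987, 26]);
translate([56, 56, 0]) cube([66, 66, 716]);
translate([1170, 56, 0]) cube([66, 66, 716]);
translate([56, 865, 0]) cube([66, 66, 716]);
translate([1170, 865, 0]) cube([66, 66, 716]);
translate([662, 1, 742]) {
  cube([32, 36, 317]);
  translate([455, 0, 0]) cube([32, 36, 317]);
  translate([32, 0, 0]) cube([423, 36, 32]);
  translate([32, 0, 285]) cube([423, 36, 32]);
}
translate([475, -351, 0]) {
  translate([0, 0, 362]) cube([342, 261, 37]);
  translate([24, 24, 0]) cylinder(h = 362, r = 24);
  translate([318, 24, 0]) cylinder(h = 362, r = 24);
  translate([24, 237, 0]) cylinder(h = 362, r = 24);
  translate([318, 237, 0]) cylinder(h = 362, r = 24);
}
translate([475, 1077, 0]) {
  translate([0, 0, 362]) cube([342, 261, 37]);
  translate([24, 24, 0]) cylinder(h = 362, r = 24);
  translate([318, 24, 0]) cylinder(h = 362, r = 24);
  translate([24, 237, 0]) cylinder(h = 362, r = 24);
  translate([318, 237, 0]) cylinder(h = 362, r = 24);
}
translate([-432, 363, 0]) {
  translate([0, 0, 362]) cube([342, 261, 37]);
  translate([24, 24, 0]) cylinder(h = 362, r = 24);
  translate([318, 24, 0]) cylinder(h = 362, r = 24);
  translate([24, 237, 0]) cylinder(h = 362, r = 24);
  translate([318, 237, 0]) cylinder(h = 362, r = 24);
}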